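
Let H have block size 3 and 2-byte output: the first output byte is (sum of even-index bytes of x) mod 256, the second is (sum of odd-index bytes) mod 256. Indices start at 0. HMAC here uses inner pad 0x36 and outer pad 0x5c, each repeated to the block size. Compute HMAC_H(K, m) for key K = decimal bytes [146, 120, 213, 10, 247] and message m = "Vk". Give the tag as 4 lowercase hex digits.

68e7

Key decimal bytes [146, 120, 213, 10, 247] = 92 78 d5 0a f7 is 5 bytes > B = 3, so hash it first: H(key) = 5e 82, then zero-pad to 3 bytes: K' = 5e 82 00.
K' ⊕ ipad = 68 b4 36.  K' ⊕ opad = 02 de 5c.
Inner input = (K'⊕ipad) ∥ m = 68 b4 36 ∥ 56 6b.
Inner hash: even-index sum = 265 mod 256 = 9; odd-index sum = 266 mod 256 = 10 → 09 0a.
Outer input = (K'⊕opad) ∥ inner = 02 de 5c ∥ 09 0a.
Outer hash (tag): even-index sum = 104 mod 256 = 104; odd-index sum = 231 mod 256 = 231 → 68 e7.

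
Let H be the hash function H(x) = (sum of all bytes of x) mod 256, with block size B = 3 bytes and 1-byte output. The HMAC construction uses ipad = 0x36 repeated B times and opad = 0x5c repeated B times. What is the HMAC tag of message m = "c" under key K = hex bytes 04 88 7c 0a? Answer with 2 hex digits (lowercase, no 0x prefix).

f9

Key hex bytes 04 88 7c 0a is 4 bytes > B = 3, so hash it first: H(key) = 12, then zero-pad to 3 bytes: K' = 12 00 00.
K' ⊕ ipad = 24 36 36.  K' ⊕ opad = 4e 5c 5c.
Inner input = (K'⊕ipad) ∥ m = 24 36 36 ∥ 63.
Inner hash: sum = 36+54+54+99 = 243 → f3.
Outer input = (K'⊕opad) ∥ inner = 4e 5c 5c ∥ f3.
Outer hash (tag): sum = 78+92+92+243 = 505; mod 256 = 249 → f9.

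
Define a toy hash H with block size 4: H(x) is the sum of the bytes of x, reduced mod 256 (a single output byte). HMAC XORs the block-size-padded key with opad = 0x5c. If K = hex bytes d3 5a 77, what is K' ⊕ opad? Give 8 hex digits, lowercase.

Key hex bytes d3 5a 77 is 3 bytes ≤ B = 4; zero-pad to 4 bytes: K' = d3 5a 77 00.
XOR each byte with 0x5c: d3⊕5c=8f, 5a⊕5c=06, 77⊕5c=2b, 00⊕5c=5c.

8f062b5c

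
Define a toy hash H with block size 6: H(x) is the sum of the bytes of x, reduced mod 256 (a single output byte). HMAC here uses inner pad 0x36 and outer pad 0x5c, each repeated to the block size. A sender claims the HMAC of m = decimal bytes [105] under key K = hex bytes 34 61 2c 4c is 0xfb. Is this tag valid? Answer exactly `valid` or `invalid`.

Key hex bytes 34 61 2c 4c is 4 bytes ≤ B = 6; zero-pad to 6 bytes: K' = 34 61 2c 4c 00 00.
K' ⊕ ipad = 02 57 1a 7a 36 36; K' ⊕ opad = 68 3d 70 10 5c 5c.
Inner hash: sum = 2+87+26+122+54+54+105 = 450; mod 256 = 194 → c2.
Outer hash (recomputed tag): sum = 104+61+112+16+92+92+194 = 671; mod 256 = 159 → 9f.
Recomputed tag = 9f; claimed = fb → mismatch.

invalid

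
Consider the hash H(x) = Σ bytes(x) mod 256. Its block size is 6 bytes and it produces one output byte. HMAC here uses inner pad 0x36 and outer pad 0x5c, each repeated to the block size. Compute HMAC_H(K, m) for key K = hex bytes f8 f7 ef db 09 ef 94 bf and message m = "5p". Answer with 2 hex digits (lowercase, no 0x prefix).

09

Key hex bytes f8 f7 ef db 09 ef 94 bf is 8 bytes > B = 6, so hash it first: H(key) = 04, then zero-pad to 6 bytes: K' = 04 00 00 00 00 00.
K' ⊕ ipad = 32 36 36 36 36 36.  K' ⊕ opad = 58 5c 5c 5c 5c 5c.
Inner input = (K'⊕ipad) ∥ m = 32 36 36 36 36 36 ∥ 35 70.
Inner hash: sum = 50+54+54+54+54+54+53+112 = 485; mod 256 = 229 → e5.
Outer input = (K'⊕opad) ∥ inner = 58 5c 5c 5c 5c 5c ∥ e5.
Outer hash (tag): sum = 88+92+92+92+92+92+229 = 777; mod 256 = 9 → 09.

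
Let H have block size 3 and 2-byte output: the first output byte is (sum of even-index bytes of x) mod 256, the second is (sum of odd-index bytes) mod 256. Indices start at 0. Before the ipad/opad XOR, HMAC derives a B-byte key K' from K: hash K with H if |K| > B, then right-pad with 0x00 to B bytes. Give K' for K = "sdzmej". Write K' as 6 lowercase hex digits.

|K| = 6 > B = 3, so first hash the key.
H(K): even-index sum = 338 mod 256 = 82; odd-index sum = 315 mod 256 = 59 → 52 3b.
Zero-pad H(K) = 52 3b to 3 bytes: K' = 52 3b 00.

523b00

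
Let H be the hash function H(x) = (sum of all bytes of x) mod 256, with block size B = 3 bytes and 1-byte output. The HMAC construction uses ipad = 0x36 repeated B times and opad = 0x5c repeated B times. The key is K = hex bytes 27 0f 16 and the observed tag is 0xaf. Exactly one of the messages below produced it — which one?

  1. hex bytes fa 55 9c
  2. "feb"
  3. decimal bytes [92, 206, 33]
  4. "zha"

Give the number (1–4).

Key hex bytes 27 0f 16 is exactly B = 3 bytes: K' = 27 0f 16.
K' ⊕ ipad = 11 39 20; K' ⊕ opad = 7b 53 4a.
m1: inner = H(11 39 20 fa 55 9c) = 55; tag = H(7b 53 4a 55) = 6d
m2: inner = H(11 39 20 66 65 62) = 97; tag = H(7b 53 4a 97) = af ← matches
m3: inner = H(11 39 20 5c ce 21) = b5; tag = H(7b 53 4a b5) = cd
m4: inner = H(11 39 20 7a 68 61) = ad; tag = H(7b 53 4a ad) = c5

2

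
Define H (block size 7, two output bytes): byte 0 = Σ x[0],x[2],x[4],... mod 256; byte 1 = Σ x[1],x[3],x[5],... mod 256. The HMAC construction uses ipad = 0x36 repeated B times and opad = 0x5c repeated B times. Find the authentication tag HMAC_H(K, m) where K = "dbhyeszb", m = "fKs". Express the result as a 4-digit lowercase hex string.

d62e

Key "dbhyeszb" = 64 62 68 79 65 73 7a 62 is 8 bytes > B = 7, so hash it first: H(key) = ab b0, then zero-pad to 7 bytes: K' = ab b0 00 00 00 00 00.
K' ⊕ ipad = 9d 86 36 36 36 36 36.  K' ⊕ opad = f7 ec 5c 5c 5c 5c 5c.
Inner input = (K'⊕ipad) ∥ m = 9d 86 36 36 36 36 36 ∥ 66 4b 73.
Inner hash: even-index sum = 394 mod 256 = 138; odd-index sum = 459 mod 256 = 203 → 8a cb.
Outer input = (K'⊕opad) ∥ inner = f7 ec 5c 5c 5c 5c 5c ∥ 8a cb.
Outer hash (tag): even-index sum = 726 mod 256 = 214; odd-index sum = 558 mod 256 = 46 → d6 2e.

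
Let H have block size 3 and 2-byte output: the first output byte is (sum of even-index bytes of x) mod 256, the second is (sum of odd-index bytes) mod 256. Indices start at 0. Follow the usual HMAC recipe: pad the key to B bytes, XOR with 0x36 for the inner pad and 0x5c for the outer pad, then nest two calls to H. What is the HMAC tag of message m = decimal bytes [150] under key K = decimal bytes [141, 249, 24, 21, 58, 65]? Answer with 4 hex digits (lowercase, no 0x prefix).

Key decimal bytes [141, 249, 24, 21, 58, 65] = 8d f9 18 15 3a 41 is 6 bytes > B = 3, so hash it first: H(key) = df 4f, then zero-pad to 3 bytes: K' = df 4f 00.
K' ⊕ ipad = e9 79 36.  K' ⊕ opad = 83 13 5c.
Inner input = (K'⊕ipad) ∥ m = e9 79 36 ∥ 96.
Inner hash: even-index sum = 287 mod 256 = 31; odd-index sum = 271 mod 256 = 15 → 1f 0f.
Outer input = (K'⊕opad) ∥ inner = 83 13 5c ∥ 1f 0f.
Outer hash (tag): even-index sum = 238 mod 256 = 238; odd-index sum = 50 mod 256 = 50 → ee 32.

ee32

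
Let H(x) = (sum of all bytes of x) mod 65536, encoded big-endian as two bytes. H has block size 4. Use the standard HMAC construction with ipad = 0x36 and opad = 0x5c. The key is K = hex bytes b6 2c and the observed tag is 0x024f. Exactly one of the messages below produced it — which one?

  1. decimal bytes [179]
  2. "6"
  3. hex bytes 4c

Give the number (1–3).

2

Key hex bytes b6 2c is 2 bytes ≤ B = 4; zero-pad to 4 bytes: K' = b6 2c 00 00.
K' ⊕ ipad = 80 1a 36 36; K' ⊕ opad = ea 70 5c 5c.
m1: inner = H(80 1a 36 36 b3) = 01 b9; tag = H(ea 70 5c 5c 01 b9) = 02cc
m2: inner = H(80 1a 36 36 36) = 01 3c; tag = H(ea 70 5c 5c 01 3c) = 024f ← matches
m3: inner = H(80 1a 36 36 4c) = 01 52; tag = H(ea 70 5c 5c 01 52) = 0265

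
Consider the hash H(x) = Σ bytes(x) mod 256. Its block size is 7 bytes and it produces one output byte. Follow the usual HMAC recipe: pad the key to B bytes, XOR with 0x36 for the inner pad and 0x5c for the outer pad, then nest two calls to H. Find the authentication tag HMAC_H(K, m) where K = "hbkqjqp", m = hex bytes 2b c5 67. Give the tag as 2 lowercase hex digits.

fb

Key "hbkqjqp" = 68 62 6b 71 6a 71 70 is exactly B = 7 bytes: K' = 68 62 6b 71 6a 71 70.
K' ⊕ ipad = 5e 54 5d 47 5c 47 46.  K' ⊕ opad = 34 3e 37 2d 36 2d 2c.
Inner input = (K'⊕ipad) ∥ m = 5e 54 5d 47 5c 47 46 ∥ 2b c5 67.
Inner hash: sum = 94+84+93+71+92+71+70+43+197+103 = 918; mod 256 = 150 → 96.
Outer input = (K'⊕opad) ∥ inner = 34 3e 37 2d 36 2d 2c ∥ 96.
Outer hash (tag): sum = 52+62+55+45+54+45+44+150 = 507; mod 256 = 251 → fb.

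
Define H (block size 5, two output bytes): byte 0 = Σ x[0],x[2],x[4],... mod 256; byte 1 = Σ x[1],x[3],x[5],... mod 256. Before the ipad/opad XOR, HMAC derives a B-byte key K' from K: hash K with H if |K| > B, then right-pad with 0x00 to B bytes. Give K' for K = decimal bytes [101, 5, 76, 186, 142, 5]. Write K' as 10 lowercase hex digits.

3fc4000000

|K| = 6 > B = 5, so first hash the key.
H(K): even-index sum = 319 mod 256 = 63; odd-index sum = 196 mod 256 = 196 → 3f c4.
Zero-pad H(K) = 3f c4 to 5 bytes: K' = 3f c4 00 00 00.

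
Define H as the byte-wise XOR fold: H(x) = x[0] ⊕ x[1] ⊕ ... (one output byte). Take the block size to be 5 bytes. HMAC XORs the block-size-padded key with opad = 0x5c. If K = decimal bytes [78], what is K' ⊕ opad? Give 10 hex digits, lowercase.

Key decimal bytes [78] = 4e is 1 byte ≤ B = 5; zero-pad to 5 bytes: K' = 4e 00 00 00 00.
XOR each byte with 0x5c: 4e⊕5c=12, 00⊕5c=5c, 00⊕5c=5c, 00⊕5c=5c, 00⊕5c=5c.

125c5c5c5c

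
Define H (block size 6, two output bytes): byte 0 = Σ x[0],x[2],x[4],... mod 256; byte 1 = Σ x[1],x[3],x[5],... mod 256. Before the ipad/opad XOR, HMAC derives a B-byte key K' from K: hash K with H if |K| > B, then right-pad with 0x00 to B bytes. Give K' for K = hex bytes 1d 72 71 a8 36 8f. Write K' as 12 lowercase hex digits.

Key hex bytes 1d 72 71 a8 36 8f is exactly B = 6 bytes: K' = 1d 72 71 a8 36 8f.

1d7271a8368f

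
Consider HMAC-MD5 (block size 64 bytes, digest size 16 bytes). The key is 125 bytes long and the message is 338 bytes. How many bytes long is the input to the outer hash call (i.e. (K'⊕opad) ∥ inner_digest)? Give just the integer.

Key is 125 > 64 bytes, so it is hashed to 16 bytes then zero-padded to 64: |K'| = 64.
Outer input = (K'⊕opad) ∥ H(inner) → 64 + 16 = 80 bytes.

80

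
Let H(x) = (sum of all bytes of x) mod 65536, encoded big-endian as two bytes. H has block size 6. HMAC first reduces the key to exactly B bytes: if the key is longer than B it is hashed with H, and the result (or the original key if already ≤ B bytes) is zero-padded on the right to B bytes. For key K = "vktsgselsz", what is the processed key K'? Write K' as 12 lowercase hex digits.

046000000000

|K| = 10 > B = 6, so first hash the key.
H(K): sum = 118+107+116+115+103+115+101+108+115+122 = 1120 → 04 60.
Zero-pad H(K) = 04 60 to 6 bytes: K' = 04 60 00 00 00 00.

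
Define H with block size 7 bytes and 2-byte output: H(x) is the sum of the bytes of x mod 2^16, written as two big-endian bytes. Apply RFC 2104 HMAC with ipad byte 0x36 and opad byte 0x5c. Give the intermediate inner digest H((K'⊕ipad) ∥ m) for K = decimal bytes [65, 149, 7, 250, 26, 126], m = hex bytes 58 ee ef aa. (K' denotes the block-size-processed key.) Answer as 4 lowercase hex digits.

05a0

Key decimal bytes [65, 149, 7, 250, 26, 126] = 41 95 07 fa 1a 7e is 6 bytes ≤ B = 7; zero-pad to 7 bytes: K' = 41 95 07 fa 1a 7e 00.
K' ⊕ ipad = 77 a3 31 cc 2c 48 36.
Inner input = 77 a3 31 cc 2c 48 36 ∥ 58 ee ef aa.
Inner hash: sum = 119+163+49+204+44+72+54+88+238+239+170 = 1440 → 05 a0.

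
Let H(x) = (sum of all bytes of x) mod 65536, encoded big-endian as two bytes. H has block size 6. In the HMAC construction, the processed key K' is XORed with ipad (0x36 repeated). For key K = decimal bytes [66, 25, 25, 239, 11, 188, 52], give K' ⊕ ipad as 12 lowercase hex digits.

346836363636

Key decimal bytes [66, 25, 25, 239, 11, 188, 52] = 42 19 19 ef 0b bc 34 is 7 bytes > B = 6, so hash it first: H(key) = 02 5e, then zero-pad to 6 bytes: K' = 02 5e 00 00 00 00.
XOR each byte with 0x36: 02⊕36=34, 5e⊕36=68, 00⊕36=36, 00⊕36=36, 00⊕36=36, 00⊕36=36.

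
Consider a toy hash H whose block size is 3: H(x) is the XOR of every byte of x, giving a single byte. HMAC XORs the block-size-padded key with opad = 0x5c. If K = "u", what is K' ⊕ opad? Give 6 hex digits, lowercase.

Key "u" = 75 is 1 byte ≤ B = 3; zero-pad to 3 bytes: K' = 75 00 00.
XOR each byte with 0x5c: 75⊕5c=29, 00⊕5c=5c, 00⊕5c=5c.

295c5c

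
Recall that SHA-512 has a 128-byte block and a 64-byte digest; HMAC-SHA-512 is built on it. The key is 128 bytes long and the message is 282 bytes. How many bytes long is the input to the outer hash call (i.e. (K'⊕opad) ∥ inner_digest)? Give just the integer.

Key is 128 ≤ 128 bytes, zero-padded: |K'| = 128.
Outer input = (K'⊕opad) ∥ H(inner) → 128 + 64 = 192 bytes.

192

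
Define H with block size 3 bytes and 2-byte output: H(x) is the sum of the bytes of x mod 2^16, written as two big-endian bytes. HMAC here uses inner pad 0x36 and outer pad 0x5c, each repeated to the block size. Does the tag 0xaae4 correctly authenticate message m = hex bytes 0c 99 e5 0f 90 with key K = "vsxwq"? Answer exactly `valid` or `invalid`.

Key "vsxwq" = 76 73 78 77 71 is 5 bytes > B = 3, so hash it first: H(key) = 02 49, then zero-pad to 3 bytes: K' = 02 49 00.
K' ⊕ ipad = 34 7f 36; K' ⊕ opad = 5e 15 5c.
Inner hash: sum = 52+127+54+12+153+229+15+144 = 786 → 03 12.
Outer hash (recomputed tag): sum = 94+21+92+3+18 = 228 → 00 e4.
Recomputed tag = 00e4; claimed = aae4 → mismatch.

invalid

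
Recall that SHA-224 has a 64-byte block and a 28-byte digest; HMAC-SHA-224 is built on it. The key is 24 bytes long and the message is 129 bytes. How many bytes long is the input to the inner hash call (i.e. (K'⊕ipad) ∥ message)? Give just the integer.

Key is 24 ≤ 64 bytes, zero-padded: |K'| = 64.
Inner input = (K'⊕ipad) ∥ m → 64 + 129 = 193 bytes.

193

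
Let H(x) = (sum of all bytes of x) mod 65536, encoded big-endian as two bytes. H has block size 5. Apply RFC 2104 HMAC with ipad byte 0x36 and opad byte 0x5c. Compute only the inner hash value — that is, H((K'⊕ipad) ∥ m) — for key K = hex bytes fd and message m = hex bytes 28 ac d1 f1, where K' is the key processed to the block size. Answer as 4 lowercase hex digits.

0439

Key hex bytes fd is 1 byte ≤ B = 5; zero-pad to 5 bytes: K' = fd 00 00 00 00.
K' ⊕ ipad = cb 36 36 36 36.
Inner input = cb 36 36 36 36 ∥ 28 ac d1 f1.
Inner hash: sum = 203+54+54+54+54+40+172+209+241 = 1081 → 04 39.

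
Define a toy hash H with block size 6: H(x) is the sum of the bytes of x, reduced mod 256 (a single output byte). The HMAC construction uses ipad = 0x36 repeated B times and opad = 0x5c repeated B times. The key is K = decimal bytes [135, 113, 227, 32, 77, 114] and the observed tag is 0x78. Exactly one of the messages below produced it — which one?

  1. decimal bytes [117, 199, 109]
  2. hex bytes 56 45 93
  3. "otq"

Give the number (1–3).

Key decimal bytes [135, 113, 227, 32, 77, 114] = 87 71 e3 20 4d 72 is exactly B = 6 bytes: K' = 87 71 e3 20 4d 72.
K' ⊕ ipad = b1 47 d5 16 7b 44; K' ⊕ opad = db 2d bf 7c 11 2e.
m1: inner = H(b1 47 d5 16 7b 44 75 c7 6d) = 4b; tag = H(db 2d bf 7c 11 2e 4b) = cd
m2: inner = H(b1 47 d5 16 7b 44 56 45 93) = d0; tag = H(db 2d bf 7c 11 2e d0) = 52
m3: inner = H(b1 47 d5 16 7b 44 6f 74 71) = f6; tag = H(db 2d bf 7c 11 2e f6) = 78 ← matches

3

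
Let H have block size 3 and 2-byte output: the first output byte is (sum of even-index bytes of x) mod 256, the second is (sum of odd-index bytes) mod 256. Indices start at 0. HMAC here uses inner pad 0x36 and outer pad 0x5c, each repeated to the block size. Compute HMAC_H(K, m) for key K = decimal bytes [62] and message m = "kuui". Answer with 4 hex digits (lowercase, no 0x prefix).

d478

Key decimal bytes [62] = 3e is 1 byte ≤ B = 3; zero-pad to 3 bytes: K' = 3e 00 00.
K' ⊕ ipad = 08 36 36.  K' ⊕ opad = 62 5c 5c.
Inner input = (K'⊕ipad) ∥ m = 08 36 36 ∥ 6b 75 75 69.
Inner hash: even-index sum = 284 mod 256 = 28; odd-index sum = 278 mod 256 = 22 → 1c 16.
Outer input = (K'⊕opad) ∥ inner = 62 5c 5c ∥ 1c 16.
Outer hash (tag): even-index sum = 212 mod 256 = 212; odd-index sum = 120 mod 256 = 120 → d4 78.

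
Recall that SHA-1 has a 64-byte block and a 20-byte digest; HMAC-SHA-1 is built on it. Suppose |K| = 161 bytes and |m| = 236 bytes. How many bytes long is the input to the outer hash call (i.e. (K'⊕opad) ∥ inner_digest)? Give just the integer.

Key is 161 > 64 bytes, so it is hashed to 20 bytes then zero-padded to 64: |K'| = 64.
Outer input = (K'⊕opad) ∥ H(inner) → 64 + 20 = 84 bytes.

84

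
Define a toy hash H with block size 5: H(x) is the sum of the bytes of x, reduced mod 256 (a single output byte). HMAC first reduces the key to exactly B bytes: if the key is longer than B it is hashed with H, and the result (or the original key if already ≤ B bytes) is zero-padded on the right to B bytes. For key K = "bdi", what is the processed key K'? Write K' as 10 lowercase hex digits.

6264690000

Key "bdi" = 62 64 69 is 3 bytes ≤ B = 5; zero-pad to 5 bytes: K' = 62 64 69 00 00.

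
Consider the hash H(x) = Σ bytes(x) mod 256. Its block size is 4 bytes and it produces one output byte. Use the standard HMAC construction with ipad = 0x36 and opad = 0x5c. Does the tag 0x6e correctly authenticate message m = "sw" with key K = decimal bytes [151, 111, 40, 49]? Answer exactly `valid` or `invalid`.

invalid

Key decimal bytes [151, 111, 40, 49] = 97 6f 28 31 is exactly B = 4 bytes: K' = 97 6f 28 31.
K' ⊕ ipad = a1 59 1e 07; K' ⊕ opad = cb 33 74 6d.
Inner hash: sum = 161+89+30+7+115+119 = 521; mod 256 = 9 → 09.
Outer hash (recomputed tag): sum = 203+51+116+109+9 = 488; mod 256 = 232 → e8.
Recomputed tag = e8; claimed = 6e → mismatch.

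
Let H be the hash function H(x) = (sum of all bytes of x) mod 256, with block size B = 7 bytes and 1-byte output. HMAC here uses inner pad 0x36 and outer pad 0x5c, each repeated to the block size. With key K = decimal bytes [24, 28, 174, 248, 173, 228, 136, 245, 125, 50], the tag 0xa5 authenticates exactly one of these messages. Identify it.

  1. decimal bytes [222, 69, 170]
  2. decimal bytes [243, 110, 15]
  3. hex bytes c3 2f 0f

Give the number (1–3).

1

Key decimal bytes [24, 28, 174, 248, 173, 228, 136, 245, 125, 50] = 18 1c ae f8 ad e4 88 f5 7d 32 is 10 bytes > B = 7, so hash it first: H(key) = 97, then zero-pad to 7 bytes: K' = 97 00 00 00 00 00 00.
K' ⊕ ipad = a1 36 36 36 36 36 36; K' ⊕ opad = cb 5c 5c 5c 5c 5c 5c.
m1: inner = H(a1 36 36 36 36 36 36 de 45 aa) = b2; tag = H(cb 5c 5c 5c 5c 5c 5c b2) = a5 ← matches
m2: inner = H(a1 36 36 36 36 36 36 f3 6e 0f) = 55; tag = H(cb 5c 5c 5c 5c 5c 5c 55) = 48
m3: inner = H(a1 36 36 36 36 36 36 c3 2f 0f) = e6; tag = H(cb 5c 5c 5c 5c 5c 5c e6) = d9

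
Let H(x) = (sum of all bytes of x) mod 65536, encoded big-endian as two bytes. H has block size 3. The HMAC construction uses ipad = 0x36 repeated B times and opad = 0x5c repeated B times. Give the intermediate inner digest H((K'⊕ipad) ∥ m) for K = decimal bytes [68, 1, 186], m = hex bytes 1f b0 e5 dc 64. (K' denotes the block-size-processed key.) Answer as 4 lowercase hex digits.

Key decimal bytes [68, 1, 186] = 44 01 ba is exactly B = 3 bytes: K' = 44 01 ba.
K' ⊕ ipad = 72 37 8c.
Inner input = 72 37 8c ∥ 1f b0 e5 dc 64.
Inner hash: sum = 114+55+140+31+176+229+220+100 = 1065 → 04 29.

0429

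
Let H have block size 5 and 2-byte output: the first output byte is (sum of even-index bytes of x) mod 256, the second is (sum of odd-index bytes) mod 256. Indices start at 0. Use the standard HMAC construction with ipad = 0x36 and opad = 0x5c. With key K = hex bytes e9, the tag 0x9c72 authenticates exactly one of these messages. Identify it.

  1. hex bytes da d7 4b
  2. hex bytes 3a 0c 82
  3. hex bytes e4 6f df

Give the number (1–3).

3

Key hex bytes e9 is 1 byte ≤ B = 5; zero-pad to 5 bytes: K' = e9 00 00 00 00.
K' ⊕ ipad = df 36 36 36 36; K' ⊕ opad = b5 5c 5c 5c 5c.
m1: inner = H(df 36 36 36 36 da d7 4b) = 22 91; tag = H(b5 5c 5c 5c 5c 22 91) = feda
m2: inner = H(df 36 36 36 36 3a 0c 82) = 57 28; tag = H(b5 5c 5c 5c 5c 57 28) = 950f
m3: inner = H(df 36 36 36 36 e4 6f df) = ba 2f; tag = H(b5 5c 5c 5c 5c ba 2f) = 9c72 ← matches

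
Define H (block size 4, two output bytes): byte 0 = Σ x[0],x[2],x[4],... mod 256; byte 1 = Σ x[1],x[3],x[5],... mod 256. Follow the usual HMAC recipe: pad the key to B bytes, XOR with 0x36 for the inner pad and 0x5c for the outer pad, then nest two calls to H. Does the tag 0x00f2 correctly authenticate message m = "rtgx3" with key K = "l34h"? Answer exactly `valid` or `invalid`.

valid

Key "l34h" = 6c 33 34 68 is exactly B = 4 bytes: K' = 6c 33 34 68.
K' ⊕ ipad = 5a 05 02 5e; K' ⊕ opad = 30 6f 68 34.
Inner hash: even-index sum = 360 mod 256 = 104; odd-index sum = 335 mod 256 = 79 → 68 4f.
Outer hash (recomputed tag): even-index sum = 256 mod 256 = 0; odd-index sum = 242 mod 256 = 242 → 00 f2.
Recomputed tag = 00f2; claimed = 00f2 → match.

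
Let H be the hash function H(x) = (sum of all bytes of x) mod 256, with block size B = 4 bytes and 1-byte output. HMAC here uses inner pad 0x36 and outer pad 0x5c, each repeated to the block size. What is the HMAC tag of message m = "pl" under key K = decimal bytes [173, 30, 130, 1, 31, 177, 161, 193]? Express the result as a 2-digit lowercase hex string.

Key decimal bytes [173, 30, 130, 1, 31, 177, 161, 193] = ad 1e 82 01 1f b1 a1 c1 is 8 bytes > B = 4, so hash it first: H(key) = 80, then zero-pad to 4 bytes: K' = 80 00 00 00.
K' ⊕ ipad = b6 36 36 36.  K' ⊕ opad = dc 5c 5c 5c.
Inner input = (K'⊕ipad) ∥ m = b6 36 36 36 ∥ 70 6c.
Inner hash: sum = 182+54+54+54+112+108 = 564; mod 256 = 52 → 34.
Outer input = (K'⊕opad) ∥ inner = dc 5c 5c 5c ∥ 34.
Outer hash (tag): sum = 220+92+92+92+52 = 548; mod 256 = 36 → 24.

24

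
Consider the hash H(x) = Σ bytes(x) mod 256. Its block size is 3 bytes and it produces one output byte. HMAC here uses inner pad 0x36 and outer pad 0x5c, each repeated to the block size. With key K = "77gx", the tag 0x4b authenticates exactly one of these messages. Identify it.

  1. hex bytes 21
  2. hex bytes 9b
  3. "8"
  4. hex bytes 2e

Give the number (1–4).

Key "77gx" = 37 37 67 78 is 4 bytes > B = 3, so hash it first: H(key) = 4d, then zero-pad to 3 bytes: K' = 4d 00 00.
K' ⊕ ipad = 7b 36 36; K' ⊕ opad = 11 5c 5c.
m1: inner = H(7b 36 36 21) = 08; tag = H(11 5c 5c 08) = d1
m2: inner = H(7b 36 36 9b) = 82; tag = H(11 5c 5c 82) = 4b ← matches
m3: inner = H(7b 36 36 38) = 1f; tag = H(11 5c 5c 1f) = e8
m4: inner = H(7b 36 36 2e) = 15; tag = H(11 5c 5c 15) = de

2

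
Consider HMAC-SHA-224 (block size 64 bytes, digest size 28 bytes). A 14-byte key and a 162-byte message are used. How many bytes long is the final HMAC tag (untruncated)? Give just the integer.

The tag is one SHA-224 digest: 28 bytes.

28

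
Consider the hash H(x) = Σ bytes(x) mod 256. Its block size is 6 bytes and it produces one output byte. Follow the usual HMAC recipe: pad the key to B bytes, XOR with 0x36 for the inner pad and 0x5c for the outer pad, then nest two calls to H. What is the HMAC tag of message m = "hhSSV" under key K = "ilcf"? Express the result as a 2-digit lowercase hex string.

Key "ilcf" = 69 6c 63 66 is 4 bytes ≤ B = 6; zero-pad to 6 bytes: K' = 69 6c 63 66 00 00.
K' ⊕ ipad = 5f 5a 55 50 36 36.  K' ⊕ opad = 35 30 3f 3a 5c 5c.
Inner input = (K'⊕ipad) ∥ m = 5f 5a 55 50 36 36 ∥ 68 68 53 53 56.
Inner hash: sum = 95+90+85+80+54+54+104+104+83+83+86 = 918; mod 256 = 150 → 96.
Outer input = (K'⊕opad) ∥ inner = 35 30 3f 3a 5c 5c ∥ 96.
Outer hash (tag): sum = 53+48+63+58+92+92+150 = 556; mod 256 = 44 → 2c.

2c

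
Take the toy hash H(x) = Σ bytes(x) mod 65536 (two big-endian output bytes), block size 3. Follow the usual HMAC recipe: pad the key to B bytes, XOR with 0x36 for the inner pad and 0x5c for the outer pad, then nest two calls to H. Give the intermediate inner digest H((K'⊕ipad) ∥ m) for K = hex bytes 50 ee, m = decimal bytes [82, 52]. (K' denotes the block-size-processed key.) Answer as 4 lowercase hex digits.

01fa

Key hex bytes 50 ee is 2 bytes ≤ B = 3; zero-pad to 3 bytes: K' = 50 ee 00.
K' ⊕ ipad = 66 d8 36.
Inner input = 66 d8 36 ∥ 52 34.
Inner hash: sum = 102+216+54+82+52 = 506 → 01 fa.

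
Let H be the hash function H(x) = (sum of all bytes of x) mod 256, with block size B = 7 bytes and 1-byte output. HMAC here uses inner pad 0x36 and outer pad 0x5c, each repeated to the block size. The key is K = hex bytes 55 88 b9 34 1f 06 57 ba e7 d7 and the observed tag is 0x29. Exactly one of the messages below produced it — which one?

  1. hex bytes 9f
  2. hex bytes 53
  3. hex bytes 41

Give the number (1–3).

Key hex bytes 55 88 b9 34 1f 06 57 ba e7 d7 is 10 bytes > B = 7, so hash it first: H(key) = be, then zero-pad to 7 bytes: K' = be 00 00 00 00 00 00.
K' ⊕ ipad = 88 36 36 36 36 36 36; K' ⊕ opad = e2 5c 5c 5c 5c 5c 5c.
m1: inner = H(88 36 36 36 36 36 36 9f) = 6b; tag = H(e2 5c 5c 5c 5c 5c 5c 6b) = 75
m2: inner = H(88 36 36 36 36 36 36 53) = 1f; tag = H(e2 5c 5c 5c 5c 5c 5c 1f) = 29 ← matches
m3: inner = H(88 36 36 36 36 36 36 41) = 0d; tag = H(e2 5c 5c 5c 5c 5c 5c 0d) = 17

2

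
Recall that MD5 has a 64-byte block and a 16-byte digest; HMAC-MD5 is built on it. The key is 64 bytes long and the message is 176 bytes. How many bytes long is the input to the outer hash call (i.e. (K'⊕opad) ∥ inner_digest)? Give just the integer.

Key is 64 ≤ 64 bytes, zero-padded: |K'| = 64.
Outer input = (K'⊕opad) ∥ H(inner) → 64 + 16 = 80 bytes.

80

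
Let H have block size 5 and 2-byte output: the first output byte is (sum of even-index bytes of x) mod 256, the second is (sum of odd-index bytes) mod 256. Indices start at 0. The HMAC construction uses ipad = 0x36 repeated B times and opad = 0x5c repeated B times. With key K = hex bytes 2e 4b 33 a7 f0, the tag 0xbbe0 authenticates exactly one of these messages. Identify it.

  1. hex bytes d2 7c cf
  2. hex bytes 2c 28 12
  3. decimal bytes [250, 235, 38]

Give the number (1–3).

3

Key hex bytes 2e 4b 33 a7 f0 is exactly B = 5 bytes: K' = 2e 4b 33 a7 f0.
K' ⊕ ipad = 18 7d 05 91 c6; K' ⊕ opad = 72 17 6f fb ac.
m1: inner = H(18 7d 05 91 c6 d2 7c cf) = 5f af; tag = H(72 17 6f fb ac 5f af) = 3c71
m2: inner = H(18 7d 05 91 c6 2c 28 12) = 0b 4c; tag = H(72 17 6f fb ac 0b 4c) = d91d
m3: inner = H(18 7d 05 91 c6 fa eb 26) = ce 2e; tag = H(72 17 6f fb ac ce 2e) = bbe0 ← matches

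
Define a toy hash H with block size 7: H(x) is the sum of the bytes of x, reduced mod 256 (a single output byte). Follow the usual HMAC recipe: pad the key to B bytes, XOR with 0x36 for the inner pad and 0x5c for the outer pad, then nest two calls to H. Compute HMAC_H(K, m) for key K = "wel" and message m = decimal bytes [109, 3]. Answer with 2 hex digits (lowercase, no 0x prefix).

Key "wel" = 77 65 6c is 3 bytes ≤ B = 7; zero-pad to 7 bytes: K' = 77 65 6c 00 00 00 00.
K' ⊕ ipad = 41 53 5a 36 36 36 36.  K' ⊕ opad = 2b 39 30 5c 5c 5c 5c.
Inner input = (K'⊕ipad) ∥ m = 41 53 5a 36 36 36 36 ∥ 6d 03.
Inner hash: sum = 65+83+90+54+54+54+54+109+3 = 566; mod 256 = 54 → 36.
Outer input = (K'⊕opad) ∥ inner = 2b 39 30 5c 5c 5c 5c ∥ 36.
Outer hash (tag): sum = 43+57+48+92+92+92+92+54 = 570; mod 256 = 58 → 3a.

3a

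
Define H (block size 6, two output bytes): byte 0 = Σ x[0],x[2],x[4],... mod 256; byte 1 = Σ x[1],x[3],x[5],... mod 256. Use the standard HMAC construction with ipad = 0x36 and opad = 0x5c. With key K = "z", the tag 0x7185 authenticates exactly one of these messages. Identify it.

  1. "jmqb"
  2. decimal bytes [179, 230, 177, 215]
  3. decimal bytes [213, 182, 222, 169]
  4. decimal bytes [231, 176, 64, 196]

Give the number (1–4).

Key "z" = 7a is 1 byte ≤ B = 6; zero-pad to 6 bytes: K' = 7a 00 00 00 00 00.
K' ⊕ ipad = 4c 36 36 36 36 36; K' ⊕ opad = 26 5c 5c 5c 5c 5c.
m1: inner = H(4c 36 36 36 36 36 6a 6d 71 62) = 93 71; tag = H(26 5c 5c 5c 5c 5c 93 71) = 7185 ← matches
m2: inner = H(4c 36 36 36 36 36 b3 e6 b1 d7) = 1c 5f; tag = H(26 5c 5c 5c 5c 5c 1c 5f) = fa73
m3: inner = H(4c 36 36 36 36 36 d5 b6 de a9) = 6b 01; tag = H(26 5c 5c 5c 5c 5c 6b 01) = 4915
m4: inner = H(4c 36 36 36 36 36 e7 b0 40 c4) = df 16; tag = H(26 5c 5c 5c 5c 5c df 16) = bd2a

1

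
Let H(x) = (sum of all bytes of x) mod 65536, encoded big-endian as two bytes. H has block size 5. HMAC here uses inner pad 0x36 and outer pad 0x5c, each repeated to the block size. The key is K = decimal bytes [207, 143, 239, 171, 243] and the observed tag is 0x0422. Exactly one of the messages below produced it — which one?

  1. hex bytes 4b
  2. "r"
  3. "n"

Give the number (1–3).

Key decimal bytes [207, 143, 239, 171, 243] = cf 8f ef ab f3 is exactly B = 5 bytes: K' = cf 8f ef ab f3.
K' ⊕ ipad = f9 b9 d9 9d c5; K' ⊕ opad = 93 d3 b3 f7 af.
m1: inner = H(f9 b9 d9 9d c5 4b) = 04 38; tag = H(93 d3 b3 f7 af 04 38) = 03fb
m2: inner = H(f9 b9 d9 9d c5 72) = 04 5f; tag = H(93 d3 b3 f7 af 04 5f) = 0422 ← matches
m3: inner = H(f9 b9 d9 9d c5 6e) = 04 5b; tag = H(93 d3 b3 f7 af 04 5b) = 041e

2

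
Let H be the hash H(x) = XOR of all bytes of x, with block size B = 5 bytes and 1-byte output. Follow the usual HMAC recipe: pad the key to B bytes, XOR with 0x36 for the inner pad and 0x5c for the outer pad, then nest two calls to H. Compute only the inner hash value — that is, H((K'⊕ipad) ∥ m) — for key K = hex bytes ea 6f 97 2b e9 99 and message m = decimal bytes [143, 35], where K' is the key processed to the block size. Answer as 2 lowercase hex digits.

Key hex bytes ea 6f 97 2b e9 99 is 6 bytes > B = 5, so hash it first: H(key) = 49, then zero-pad to 5 bytes: K' = 49 00 00 00 00.
K' ⊕ ipad = 7f 36 36 36 36.
Inner input = 7f 36 36 36 36 ∥ 8f 23.
Inner hash: XOR 7f⊕36⊕36⊕36⊕36⊕8f⊕23 = d3.

d3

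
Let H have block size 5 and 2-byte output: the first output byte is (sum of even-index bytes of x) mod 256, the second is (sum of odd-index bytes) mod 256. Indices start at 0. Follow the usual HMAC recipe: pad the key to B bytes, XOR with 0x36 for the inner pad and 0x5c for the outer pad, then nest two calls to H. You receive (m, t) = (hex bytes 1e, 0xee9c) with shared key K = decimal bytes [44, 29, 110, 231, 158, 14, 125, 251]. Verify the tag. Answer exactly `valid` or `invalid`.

invalid

Key decimal bytes [44, 29, 110, 231, 158, 14, 125, 251] = 2c 1d 6e e7 9e 0e 7d fb is 8 bytes > B = 5, so hash it first: H(key) = b5 0d, then zero-pad to 5 bytes: K' = b5 0d 00 00 00.
K' ⊕ ipad = 83 3b 36 36 36; K' ⊕ opad = e9 51 5c 5c 5c.
Inner hash: even-index sum = 239 mod 256 = 239; odd-index sum = 143 mod 256 = 143 → ef 8f.
Outer hash (recomputed tag): even-index sum = 560 mod 256 = 48; odd-index sum = 412 mod 256 = 156 → 30 9c.
Recomputed tag = 309c; claimed = ee9c → mismatch.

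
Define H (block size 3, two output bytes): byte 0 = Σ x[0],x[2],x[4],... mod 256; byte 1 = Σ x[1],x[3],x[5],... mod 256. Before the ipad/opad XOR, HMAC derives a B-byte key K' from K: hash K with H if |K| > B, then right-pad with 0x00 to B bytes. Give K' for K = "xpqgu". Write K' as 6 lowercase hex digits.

|K| = 5 > B = 3, so first hash the key.
H(K): even-index sum = 350 mod 256 = 94; odd-index sum = 215 mod 256 = 215 → 5e d7.
Zero-pad H(K) = 5e d7 to 3 bytes: K' = 5e d7 00.

5ed700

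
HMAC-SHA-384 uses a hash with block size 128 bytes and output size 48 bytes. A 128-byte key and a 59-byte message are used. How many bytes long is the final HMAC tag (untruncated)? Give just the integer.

48

The tag is one SHA-384 digest: 48 bytes.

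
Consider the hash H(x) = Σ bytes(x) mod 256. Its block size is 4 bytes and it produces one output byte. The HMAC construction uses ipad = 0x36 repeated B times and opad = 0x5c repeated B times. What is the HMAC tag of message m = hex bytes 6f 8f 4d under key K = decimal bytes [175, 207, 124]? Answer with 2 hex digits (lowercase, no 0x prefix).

5f

Key decimal bytes [175, 207, 124] = af cf 7c is 3 bytes ≤ B = 4; zero-pad to 4 bytes: K' = af cf 7c 00.
K' ⊕ ipad = 99 f9 4a 36.  K' ⊕ opad = f3 93 20 5c.
Inner input = (K'⊕ipad) ∥ m = 99 f9 4a 36 ∥ 6f 8f 4d.
Inner hash: sum = 153+249+74+54+111+143+77 = 861; mod 256 = 93 → 5d.
Outer input = (K'⊕opad) ∥ inner = f3 93 20 5c ∥ 5d.
Outer hash (tag): sum = 243+147+32+92+93 = 607; mod 256 = 95 → 5f.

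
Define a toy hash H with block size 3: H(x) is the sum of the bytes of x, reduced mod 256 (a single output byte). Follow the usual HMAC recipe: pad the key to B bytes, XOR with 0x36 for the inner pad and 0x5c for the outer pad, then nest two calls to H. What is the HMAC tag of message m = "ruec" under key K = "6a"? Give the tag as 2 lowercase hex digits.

3f

Key "6a" = 36 61 is 2 bytes ≤ B = 3; zero-pad to 3 bytes: K' = 36 61 00.
K' ⊕ ipad = 00 57 36.  K' ⊕ opad = 6a 3d 5c.
Inner input = (K'⊕ipad) ∥ m = 00 57 36 ∥ 72 75 65 63.
Inner hash: sum = 0+87+54+114+117+101+99 = 572; mod 256 = 60 → 3c.
Outer input = (K'⊕opad) ∥ inner = 6a 3d 5c ∥ 3c.
Outer hash (tag): sum = 106+61+92+60 = 319; mod 256 = 63 → 3f.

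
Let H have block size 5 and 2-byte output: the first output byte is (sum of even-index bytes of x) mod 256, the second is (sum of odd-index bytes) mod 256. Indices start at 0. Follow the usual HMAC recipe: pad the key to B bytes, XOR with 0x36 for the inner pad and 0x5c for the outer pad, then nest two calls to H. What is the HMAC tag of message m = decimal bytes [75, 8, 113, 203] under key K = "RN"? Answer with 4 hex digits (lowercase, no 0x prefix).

Key "RN" = 52 4e is 2 bytes ≤ B = 5; zero-pad to 5 bytes: K' = 52 4e 00 00 00.
K' ⊕ ipad = 64 78 36 36 36.  K' ⊕ opad = 0e 12 5c 5c 5c.
Inner input = (K'⊕ipad) ∥ m = 64 78 36 36 36 ∥ 4b 08 71 cb.
Inner hash: even-index sum = 419 mod 256 = 163; odd-index sum = 362 mod 256 = 106 → a3 6a.
Outer input = (K'⊕opad) ∥ inner = 0e 12 5c 5c 5c ∥ a3 6a.
Outer hash (tag): even-index sum = 304 mod 256 = 48; odd-index sum = 273 mod 256 = 17 → 30 11.

3011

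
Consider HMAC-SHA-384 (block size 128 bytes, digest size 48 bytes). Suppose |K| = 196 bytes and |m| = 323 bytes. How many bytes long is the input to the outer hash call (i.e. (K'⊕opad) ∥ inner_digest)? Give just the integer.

Key is 196 > 128 bytes, so it is hashed to 48 bytes then zero-padded to 128: |K'| = 128.
Outer input = (K'⊕opad) ∥ H(inner) → 128 + 48 = 176 bytes.

176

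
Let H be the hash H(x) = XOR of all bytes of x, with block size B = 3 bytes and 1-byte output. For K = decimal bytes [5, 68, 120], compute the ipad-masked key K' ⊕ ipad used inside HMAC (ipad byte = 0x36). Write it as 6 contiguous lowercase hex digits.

33724e

Key decimal bytes [5, 68, 120] = 05 44 78 is exactly B = 3 bytes: K' = 05 44 78.
XOR each byte with 0x36: 05⊕36=33, 44⊕36=72, 78⊕36=4e.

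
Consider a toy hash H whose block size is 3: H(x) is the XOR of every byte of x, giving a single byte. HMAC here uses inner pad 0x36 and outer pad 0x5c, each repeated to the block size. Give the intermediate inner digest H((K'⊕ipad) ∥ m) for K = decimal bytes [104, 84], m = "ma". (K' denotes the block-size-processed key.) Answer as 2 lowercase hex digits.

Key decimal bytes [104, 84] = 68 54 is 2 bytes ≤ B = 3; zero-pad to 3 bytes: K' = 68 54 00.
K' ⊕ ipad = 5e 62 36.
Inner input = 5e 62 36 ∥ 6d 61.
Inner hash: XOR 5e⊕62⊕36⊕6d⊕61 = 06.

06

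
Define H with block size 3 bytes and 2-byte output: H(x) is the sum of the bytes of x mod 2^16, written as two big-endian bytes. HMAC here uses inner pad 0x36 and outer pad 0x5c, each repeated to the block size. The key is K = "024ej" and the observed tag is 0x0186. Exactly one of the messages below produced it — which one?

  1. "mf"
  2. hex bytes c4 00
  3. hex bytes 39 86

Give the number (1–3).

Key "024ej" = 30 32 34 65 6a is 5 bytes > B = 3, so hash it first: H(key) = 01 65, then zero-pad to 3 bytes: K' = 01 65 00.
K' ⊕ ipad = 37 53 36; K' ⊕ opad = 5d 39 5c.
m1: inner = H(37 53 36 6d 66) = 01 93; tag = H(5d 39 5c 01 93) = 0186 ← matches
m2: inner = H(37 53 36 c4 00) = 01 84; tag = H(5d 39 5c 01 84) = 0177
m3: inner = H(37 53 36 39 86) = 01 7f; tag = H(5d 39 5c 01 7f) = 0172

1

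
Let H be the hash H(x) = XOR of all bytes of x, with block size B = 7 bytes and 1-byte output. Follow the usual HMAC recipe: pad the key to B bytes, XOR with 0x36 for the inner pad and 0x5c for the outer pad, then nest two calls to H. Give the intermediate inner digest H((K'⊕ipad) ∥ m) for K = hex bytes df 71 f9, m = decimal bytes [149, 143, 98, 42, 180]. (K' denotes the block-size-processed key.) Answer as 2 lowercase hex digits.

87

Key hex bytes df 71 f9 is 3 bytes ≤ B = 7; zero-pad to 7 bytes: K' = df 71 f9 00 00 00 00.
K' ⊕ ipad = e9 47 cf 36 36 36 36.
Inner input = e9 47 cf 36 36 36 36 ∥ 95 8f 62 2a b4.
Inner hash: XOR e9⊕47⊕cf⊕36⊕36⊕36⊕36⊕95⊕8f⊕62⊕2a⊕b4 = 87.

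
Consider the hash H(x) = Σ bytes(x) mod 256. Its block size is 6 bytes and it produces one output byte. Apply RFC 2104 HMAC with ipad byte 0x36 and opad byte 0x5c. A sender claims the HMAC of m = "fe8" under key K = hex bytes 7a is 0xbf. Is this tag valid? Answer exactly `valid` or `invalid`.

Key hex bytes 7a is 1 byte ≤ B = 6; zero-pad to 6 bytes: K' = 7a 00 00 00 00 00.
K' ⊕ ipad = 4c 36 36 36 36 36; K' ⊕ opad = 26 5c 5c 5c 5c 5c.
Inner hash: sum = 76+54+54+54+54+54+102+101+56 = 605; mod 256 = 93 → 5d.
Outer hash (recomputed tag): sum = 38+92+92+92+92+92+93 = 591; mod 256 = 79 → 4f.
Recomputed tag = 4f; claimed = bf → mismatch.

invalid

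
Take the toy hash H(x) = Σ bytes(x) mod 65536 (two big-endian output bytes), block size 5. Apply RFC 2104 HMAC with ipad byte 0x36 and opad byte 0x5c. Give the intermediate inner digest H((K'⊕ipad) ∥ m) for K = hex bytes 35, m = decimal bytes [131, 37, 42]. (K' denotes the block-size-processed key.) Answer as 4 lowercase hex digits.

Key hex bytes 35 is 1 byte ≤ B = 5; zero-pad to 5 bytes: K' = 35 00 00 00 00.
K' ⊕ ipad = 03 36 36 36 36.
Inner input = 03 36 36 36 36 ∥ 83 25 2a.
Inner hash: sum = 3+54+54+54+54+131+37+42 = 429 → 01 ad.

01ad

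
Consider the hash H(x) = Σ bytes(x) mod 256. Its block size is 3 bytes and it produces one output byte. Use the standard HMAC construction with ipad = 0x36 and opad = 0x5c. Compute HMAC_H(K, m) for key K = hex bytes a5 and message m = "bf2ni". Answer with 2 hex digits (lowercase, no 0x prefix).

Key hex bytes a5 is 1 byte ≤ B = 3; zero-pad to 3 bytes: K' = a5 00 00.
K' ⊕ ipad = 93 36 36.  K' ⊕ opad = f9 5c 5c.
Inner input = (K'⊕ipad) ∥ m = 93 36 36 ∥ 62 66 32 6e 69.
Inner hash: sum = 147+54+54+98+102+50+110+105 = 720; mod 256 = 208 → d0.
Outer input = (K'⊕opad) ∥ inner = f9 5c 5c ∥ d0.
Outer hash (tag): sum = 249+92+92+208 = 641; mod 256 = 129 → 81.

81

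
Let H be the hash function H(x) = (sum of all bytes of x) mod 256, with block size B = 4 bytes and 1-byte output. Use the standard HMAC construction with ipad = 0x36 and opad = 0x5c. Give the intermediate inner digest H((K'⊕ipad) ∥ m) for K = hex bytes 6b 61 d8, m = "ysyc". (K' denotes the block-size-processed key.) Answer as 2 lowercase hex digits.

Key hex bytes 6b 61 d8 is 3 bytes ≤ B = 4; zero-pad to 4 bytes: K' = 6b 61 d8 00.
K' ⊕ ipad = 5d 57 ee 36.
Inner input = 5d 57 ee 36 ∥ 79 73 79 63.
Inner hash: sum = 93+87+238+54+121+115+121+99 = 928; mod 256 = 160 → a0.

a0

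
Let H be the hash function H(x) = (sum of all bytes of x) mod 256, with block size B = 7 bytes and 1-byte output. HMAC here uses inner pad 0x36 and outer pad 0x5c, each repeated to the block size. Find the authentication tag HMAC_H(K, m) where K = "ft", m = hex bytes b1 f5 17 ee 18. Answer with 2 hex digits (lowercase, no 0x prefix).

91

Key "ft" = 66 74 is 2 bytes ≤ B = 7; zero-pad to 7 bytes: K' = 66 74 00 00 00 00 00.
K' ⊕ ipad = 50 42 36 36 36 36 36.  K' ⊕ opad = 3a 28 5c 5c 5c 5c 5c.
Inner input = (K'⊕ipad) ∥ m = 50 42 36 36 36 36 36 ∥ b1 f5 17 ee 18.
Inner hash: sum = 80+66+54+54+54+54+54+177+245+23+238+24 = 1123; mod 256 = 99 → 63.
Outer input = (K'⊕opad) ∥ inner = 3a 28 5c 5c 5c 5c 5c ∥ 63.
Outer hash (tag): sum = 58+40+92+92+92+92+92+99 = 657; mod 256 = 145 → 91.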